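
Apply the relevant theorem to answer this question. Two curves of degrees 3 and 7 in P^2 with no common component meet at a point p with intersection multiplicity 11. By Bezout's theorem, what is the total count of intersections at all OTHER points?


By Bezout's theorem, the total intersection number is d1 * d2.
Total = 3 * 7 = 21
Intersection multiplicity at p = 11
Remaining intersections = 21 - 11 = 10

10


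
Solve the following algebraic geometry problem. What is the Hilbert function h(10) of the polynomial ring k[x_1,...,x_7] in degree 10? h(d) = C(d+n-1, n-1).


The Hilbert function for the polynomial ring in 7 variables is:
h(d) = C(d+n-1, n-1)
h(10) = C(10+7-1, 7-1) = C(16, 6)
= 16! / (6! * 10!)
= 8008

8008


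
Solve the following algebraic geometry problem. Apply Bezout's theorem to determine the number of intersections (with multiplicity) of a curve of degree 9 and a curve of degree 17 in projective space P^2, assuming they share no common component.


Bezout's theorem states the intersection count equals the product of degrees.
Intersection count = 9 * 17 = 153

153


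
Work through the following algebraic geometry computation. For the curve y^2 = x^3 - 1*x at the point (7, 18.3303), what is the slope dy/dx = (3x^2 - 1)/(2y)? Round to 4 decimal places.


Using implicit differentiation of y^2 = x^3 - 1*x:
2y * dy/dx = 3x^2 - 1
dy/dx = (3x^2 - 1)/(2y)
Numerator: 3*7^2 - 1 = 146
Denominator: 2*18.3303 = 36.6606
dy/dx = 146/36.6606 = 3.9825

3.9825


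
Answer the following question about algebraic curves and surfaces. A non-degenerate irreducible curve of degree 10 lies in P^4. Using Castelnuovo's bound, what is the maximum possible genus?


Castelnuovo's bound: write d - 1 = m(r-1) + epsilon with 0 <= epsilon < r-1.
d - 1 = 10 - 1 = 9
r - 1 = 4 - 1 = 3
9 = 3*3 + 0, so m = 3, epsilon = 0
pi(d, r) = m(m-1)(r-1)/2 + m*epsilon
= 3*2*3/2 + 3*0
= 18/2 + 0
= 9 + 0 = 9

9


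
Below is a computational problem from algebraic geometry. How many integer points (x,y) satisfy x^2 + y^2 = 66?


Systematically check integer values of x where x^2 <= 66.
For each valid x, check if 66 - x^2 is a perfect square.
Total integer solutions found: 0

0


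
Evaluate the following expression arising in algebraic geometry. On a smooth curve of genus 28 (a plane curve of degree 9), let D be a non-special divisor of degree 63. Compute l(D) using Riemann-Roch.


First, compute the genus of a smooth plane curve of degree 9:
g = (d-1)(d-2)/2 = (9-1)(9-2)/2 = 28
For a non-special divisor D (i.e., h^1(D) = 0), Riemann-Roch gives:
l(D) = deg(D) - g + 1
Since deg(D) = 63 >= 2g - 1 = 55, D is non-special.
l(D) = 63 - 28 + 1 = 36

36


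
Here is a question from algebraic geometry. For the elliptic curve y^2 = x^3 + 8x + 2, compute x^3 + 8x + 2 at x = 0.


Compute x^3 + 8x + 2 at x = 0:
x^3 = 0^3 = 0
8*x = 8*0 = 0
Sum: 0 + 0 + 2 = 2

2


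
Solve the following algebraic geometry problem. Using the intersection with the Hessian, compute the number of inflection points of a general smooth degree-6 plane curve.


For a general smooth plane curve C of degree d, the inflection points are
the intersection of C with its Hessian curve, which has degree 3(d-2).
By Bezout, the total intersection number is d * 3(d-2) = 6 * 12 = 72.
For a general curve every flex is ordinary, so each contributes
multiplicity 1 to C·Hess(C), and the number of distinct inflection
points is 3d(d-2).
Inflection points = 3*6*(6-2) = 3*6*4 = 72

72


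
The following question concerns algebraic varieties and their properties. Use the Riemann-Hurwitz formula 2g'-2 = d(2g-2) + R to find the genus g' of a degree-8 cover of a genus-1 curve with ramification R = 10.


Riemann-Hurwitz formula: 2g' - 2 = d(2g - 2) + R
Given: d = 8, g = 1, R = 10
2g' - 2 = 8*(2*1 - 2) + 10
2g' - 2 = 8*0 + 10
2g' - 2 = 0 + 10 = 10
2g' = 12
g' = 6

6


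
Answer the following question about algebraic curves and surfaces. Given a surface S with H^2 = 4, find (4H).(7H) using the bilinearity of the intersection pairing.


Using bilinearity of the intersection pairing on a surface S:
(aH).(bH) = ab * (H.H)
We have H^2 = 4.
D.E = (4H).(7H) = 4*7*4
= 28*4
= 112

112


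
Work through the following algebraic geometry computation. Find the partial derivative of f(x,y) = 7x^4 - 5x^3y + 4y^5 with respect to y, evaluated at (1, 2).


df/dy = (-5)*x^3 + 5*4*y^4
At (1,2): (-5)*1^3 + 5*4*2^4
= -5 + 320
= 315

315


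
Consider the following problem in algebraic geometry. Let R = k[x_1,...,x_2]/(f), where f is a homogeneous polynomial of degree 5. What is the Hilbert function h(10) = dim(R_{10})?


For R = k[x_1,...,x_n]/(f) with f homogeneous of degree e:
The Hilbert series is (1 - t^e)/(1 - t)^n.
So h(d) = C(d+n-1, n-1) - C(d-e+n-1, n-1) for d >= e.
With n=2, e=5, d=10:
C(10+2-1, 2-1) = C(11, 1) = 11
C(10-5+2-1, 2-1) = C(6, 1) = 6
h(10) = 11 - 6 = 5

5


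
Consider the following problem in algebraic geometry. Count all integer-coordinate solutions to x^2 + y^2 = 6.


Systematically check integer values of x where x^2 <= 6.
For each valid x, check if 6 - x^2 is a perfect square.
Total integer solutions found: 0

0


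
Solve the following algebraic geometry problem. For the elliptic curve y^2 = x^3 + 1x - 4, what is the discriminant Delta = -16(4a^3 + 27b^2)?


Compute each component:
4a^3 = 4*1^3 = 4*1 = 4
27b^2 = 27*(-4)^2 = 27*16 = 432
4a^3 + 27b^2 = 4 + 432 = 436
Delta = -16*436 = -6976

-6976


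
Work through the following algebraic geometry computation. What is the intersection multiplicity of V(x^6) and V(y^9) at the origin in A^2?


The intersection multiplicity of V(x^a) and V(y^b) at the origin is:
I(O; V(x^6), V(y^9)) = dim_k(k[x,y]/(x^6, y^9))
A basis for k[x,y]/(x^6, y^9) is the set of monomials x^i * y^j
where 0 <= i < 6 and 0 <= j < 9.
The number of such monomials is 6 * 9 = 54

54


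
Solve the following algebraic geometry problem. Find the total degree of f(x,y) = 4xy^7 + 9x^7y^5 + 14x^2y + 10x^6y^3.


Examine each term for its total degree (sum of exponents).
  Term '4xy^7' has total degree 1+7 = 8.
  Term '9x^7y^5' has total degree 7+5 = 12.
  Term '14x^2y' has total degree 2+1 = 3.
  Term '10x^6y^3' has total degree 6+3 = 9.
The maximum total degree among all terms is 12.

12


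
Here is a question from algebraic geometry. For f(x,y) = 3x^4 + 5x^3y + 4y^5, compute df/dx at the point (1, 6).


df/dx = 4*3*x^3 + 3*5*x^2*y
At (1,6): 4*3*1^3 + 3*5*1^2*6
= 12 + 90
= 102

102


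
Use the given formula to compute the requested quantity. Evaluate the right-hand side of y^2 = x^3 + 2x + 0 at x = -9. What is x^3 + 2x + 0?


Compute x^3 + 2x + 0 at x = -9:
x^3 = (-9)^3 = -729
2*x = 2*(-9) = -18
Sum: -729 - 18 + 0 = -747

-747


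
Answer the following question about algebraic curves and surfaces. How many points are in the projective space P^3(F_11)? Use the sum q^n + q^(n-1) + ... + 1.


P^3(F_11) has (q^(n+1) - 1)/(q - 1) points.
= 11^3 + 11^2 + 11^1 + 11^0
= 1331 + 121 + 11 + 1
= 1464

1464


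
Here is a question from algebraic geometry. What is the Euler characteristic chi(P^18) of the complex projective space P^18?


The complex projective space P^18 has one cell in each even real dimension 0, 2, ..., 36.
The cohomology groups are H^{2k}(P^18) = Z for k = 0,...,18, and 0 otherwise.
Euler characteristic = sum of Betti numbers = 1 per even-dimensional cohomology group.
chi(P^18) = 18 + 1 = 19

19


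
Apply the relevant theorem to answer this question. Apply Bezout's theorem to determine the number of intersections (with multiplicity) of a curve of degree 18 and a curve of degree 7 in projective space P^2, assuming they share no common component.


Bezout's theorem states the intersection count equals the product of degrees.
Intersection count = 18 * 7 = 126

126


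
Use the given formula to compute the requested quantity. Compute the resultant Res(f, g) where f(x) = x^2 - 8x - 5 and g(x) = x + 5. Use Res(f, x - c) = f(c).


For Res(f, x - c), we evaluate f at x = c.
f(-5) = (-5)^2 - 8*(-5) - 5
= 25 + 40 - 5
= 65 - 5 = 60
Res(f, g) = 60

60


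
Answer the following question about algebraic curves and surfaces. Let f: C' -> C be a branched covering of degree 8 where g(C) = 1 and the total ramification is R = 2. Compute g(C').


Riemann-Hurwitz formula: 2g' - 2 = d(2g - 2) + R
Given: d = 8, g = 1, R = 2
2g' - 2 = 8*(2*1 - 2) + 2
2g' - 2 = 8*0 + 2
2g' - 2 = 0 + 2 = 2
2g' = 4
g' = 2

2


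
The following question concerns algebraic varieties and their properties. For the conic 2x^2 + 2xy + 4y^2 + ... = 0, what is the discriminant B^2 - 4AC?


The discriminant of a conic Ax^2 + Bxy + Cy^2 + ... = 0 is B^2 - 4AC.
B^2 = 2^2 = 4
4AC = 4*2*4 = 32
Discriminant = 4 - 32 = -28

-28


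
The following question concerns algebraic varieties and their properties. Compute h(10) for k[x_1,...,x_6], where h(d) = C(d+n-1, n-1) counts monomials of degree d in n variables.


The Hilbert function for the polynomial ring in 6 variables is:
h(d) = C(d+n-1, n-1)
h(10) = C(10+6-1, 6-1) = C(15, 5)
= 15! / (5! * 10!)
= 3003

3003


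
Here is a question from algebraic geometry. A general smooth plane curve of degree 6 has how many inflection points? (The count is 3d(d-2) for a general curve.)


For a general smooth plane curve C of degree d, the inflection points are
the intersection of C with its Hessian curve, which has degree 3(d-2).
By Bezout, the total intersection number is d * 3(d-2) = 6 * 12 = 72.
For a general curve every flex is ordinary, so each contributes
multiplicity 1 to C·Hess(C), and the number of distinct inflection
points is 3d(d-2).
Inflection points = 3*6*(6-2) = 3*6*4 = 72

72


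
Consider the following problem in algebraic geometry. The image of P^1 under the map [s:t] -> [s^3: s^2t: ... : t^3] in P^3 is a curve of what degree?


The rational normal curve in P^3 is the image of P^1 under the 3-uple Veronese.
A general hyperplane in P^3 pulls back to a degree-3 form on P^1, which has 3 zeros,
so the curve meets a general hyperplane in 3 points. Degree = 3.

3


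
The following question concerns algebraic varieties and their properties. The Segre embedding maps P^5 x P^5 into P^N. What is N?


The Segre embedding maps P^m x P^n into P^N via
all products of coordinates from each factor.
N = (m+1)(n+1) - 1
N = (5+1)(5+1) - 1
N = 6*6 - 1
N = 36 - 1 = 35

35


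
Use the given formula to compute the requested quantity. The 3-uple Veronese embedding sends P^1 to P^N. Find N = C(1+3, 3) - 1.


The Veronese embedding v_d: P^n -> P^N maps each point to all
degree-d monomials in n+1 homogeneous coordinates.
N = C(n+d, d) - 1
N = C(1+3, 3) - 1
N = C(4, 3) - 1
C(4, 3) = 4
N = 4 - 1 = 3

3


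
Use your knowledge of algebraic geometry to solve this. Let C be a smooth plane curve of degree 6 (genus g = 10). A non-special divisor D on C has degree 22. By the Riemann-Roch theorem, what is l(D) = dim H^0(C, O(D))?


First, compute the genus of a smooth plane curve of degree 6:
g = (d-1)(d-2)/2 = (6-1)(6-2)/2 = 10
For a non-special divisor D (i.e., h^1(D) = 0), Riemann-Roch gives:
l(D) = deg(D) - g + 1
Since deg(D) = 22 >= 2g - 1 = 19, D is non-special.
l(D) = 22 - 10 + 1 = 13

13


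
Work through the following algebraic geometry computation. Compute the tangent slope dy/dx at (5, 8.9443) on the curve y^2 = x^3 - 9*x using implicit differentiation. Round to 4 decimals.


Using implicit differentiation of y^2 = x^3 - 9*x:
2y * dy/dx = 3x^2 - 9
dy/dx = (3x^2 - 9)/(2y)
Numerator: 3*5^2 - 9 = 66
Denominator: 2*8.9443 = 17.8886
dy/dx = 66/17.8886 = 3.6895

3.6895


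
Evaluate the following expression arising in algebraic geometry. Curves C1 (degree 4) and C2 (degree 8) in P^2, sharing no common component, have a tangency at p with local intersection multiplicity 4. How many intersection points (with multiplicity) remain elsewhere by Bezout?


By Bezout's theorem, the total intersection number is d1 * d2.
Total = 4 * 8 = 32
Intersection multiplicity at p = 4
Remaining intersections = 32 - 4 = 28

28


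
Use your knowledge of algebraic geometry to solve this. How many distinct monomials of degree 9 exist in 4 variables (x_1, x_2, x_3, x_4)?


The number of degree-9 monomials in 4 variables is C(d+n-1, n-1).
= C(9+4-1, 4-1) = C(12, 3)
= 220

220


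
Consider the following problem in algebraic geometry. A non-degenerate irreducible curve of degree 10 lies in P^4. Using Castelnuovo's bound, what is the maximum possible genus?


Castelnuovo's bound: write d - 1 = m(r-1) + epsilon with 0 <= epsilon < r-1.
d - 1 = 10 - 1 = 9
r - 1 = 4 - 1 = 3
9 = 3*3 + 0, so m = 3, epsilon = 0
pi(d, r) = m(m-1)(r-1)/2 + m*epsilon
= 3*2*3/2 + 3*0
= 18/2 + 0
= 9 + 0 = 9

9


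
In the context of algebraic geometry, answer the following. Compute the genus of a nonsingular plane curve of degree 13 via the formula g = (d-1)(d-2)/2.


Using the genus formula for smooth plane curves:
g = (d-1)(d-2)/2
g = (13-1)(13-2)/2
g = 12*11/2
g = 132/2 = 66

66


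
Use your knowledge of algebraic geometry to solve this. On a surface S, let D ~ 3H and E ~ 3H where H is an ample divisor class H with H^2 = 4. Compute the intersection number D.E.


Using bilinearity of the intersection pairing on a surface S:
(aH).(bH) = ab * (H.H)
We have H^2 = 4.
D.E = (3H).(3H) = 3*3*4
= 9*4
= 36

36


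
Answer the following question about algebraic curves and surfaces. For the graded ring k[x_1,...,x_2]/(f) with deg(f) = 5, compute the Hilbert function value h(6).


For R = k[x_1,...,x_n]/(f) with f homogeneous of degree e:
The Hilbert series is (1 - t^e)/(1 - t)^n.
So h(d) = C(d+n-1, n-1) - C(d-e+n-1, n-1) for d >= e.
With n=2, e=5, d=6:
C(6+2-1, 2-1) = C(7, 1) = 7
C(6-5+2-1, 2-1) = C(2, 1) = 2
h(6) = 7 - 2 = 5

5


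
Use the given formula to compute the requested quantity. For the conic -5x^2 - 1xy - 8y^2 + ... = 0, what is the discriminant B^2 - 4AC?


The discriminant of a conic Ax^2 + Bxy + Cy^2 + ... = 0 is B^2 - 4AC.
B^2 = (-1)^2 = 1
4AC = 4*(-5)*(-8) = 160
Discriminant = 1 - 160 = -159

-159


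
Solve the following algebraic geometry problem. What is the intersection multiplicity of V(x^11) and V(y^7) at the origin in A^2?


The intersection multiplicity of V(x^a) and V(y^b) at the origin is:
I(O; V(x^11), V(y^7)) = dim_k(k[x,y]/(x^11, y^7))
A basis for k[x,y]/(x^11, y^7) is the set of monomials x^i * y^j
where 0 <= i < 11 and 0 <= j < 7.
The number of such monomials is 11 * 7 = 77

77


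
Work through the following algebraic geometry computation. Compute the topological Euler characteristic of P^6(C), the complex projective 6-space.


The complex projective space P^6 has one cell in each even real dimension 0, 2, ..., 12.
The cohomology groups are H^{2k}(P^6) = Z for k = 0,...,6, and 0 otherwise.
Euler characteristic = sum of Betti numbers = 1 per even-dimensional cohomology group.
chi(P^6) = 6 + 1 = 7

7


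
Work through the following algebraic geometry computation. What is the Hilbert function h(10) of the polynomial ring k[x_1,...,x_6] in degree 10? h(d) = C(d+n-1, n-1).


The Hilbert function for the polynomial ring in 6 variables is:
h(d) = C(d+n-1, n-1)
h(10) = C(10+6-1, 6-1) = C(15, 5)
= 15! / (5! * 10!)
= 3003

3003


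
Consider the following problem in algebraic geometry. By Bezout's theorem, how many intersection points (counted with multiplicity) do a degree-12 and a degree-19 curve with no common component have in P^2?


Bezout's theorem states the intersection count equals the product of degrees.
Intersection count = 12 * 19 = 228

228


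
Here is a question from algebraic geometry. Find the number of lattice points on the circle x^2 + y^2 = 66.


Systematically check integer values of x where x^2 <= 66.
For each valid x, check if 66 - x^2 is a perfect square.
Total integer solutions found: 0

0


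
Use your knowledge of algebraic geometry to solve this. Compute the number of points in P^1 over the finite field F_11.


P^1(F_11) has (q^(n+1) - 1)/(q - 1) points.
= 11^1 + 11^0
= 11 + 1
= 12

12


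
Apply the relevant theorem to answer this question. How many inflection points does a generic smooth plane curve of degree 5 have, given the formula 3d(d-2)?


For a general smooth plane curve C of degree d, the inflection points are
the intersection of C with its Hessian curve, which has degree 3(d-2).
By Bezout, the total intersection number is d * 3(d-2) = 5 * 9 = 45.
For a general curve every flex is ordinary, so each contributes
multiplicity 1 to C·Hess(C), and the number of distinct inflection
points is 3d(d-2).
Inflection points = 3*5*(5-2) = 3*5*3 = 45

45


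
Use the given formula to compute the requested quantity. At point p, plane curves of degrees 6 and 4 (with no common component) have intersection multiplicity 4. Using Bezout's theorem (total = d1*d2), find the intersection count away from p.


By Bezout's theorem, the total intersection number is d1 * d2.
Total = 6 * 4 = 24
Intersection multiplicity at p = 4
Remaining intersections = 24 - 4 = 20

20


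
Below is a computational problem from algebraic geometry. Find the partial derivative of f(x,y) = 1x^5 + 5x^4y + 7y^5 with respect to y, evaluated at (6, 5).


df/dy = 5*x^4 + 5*7*y^4
At (6,5): 5*6^4 + 5*7*5^4
= 6480 + 21875
= 28355

28355


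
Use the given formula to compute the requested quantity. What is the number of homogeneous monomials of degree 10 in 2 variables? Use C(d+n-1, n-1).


The number of degree-10 monomials in 2 variables is C(d+n-1, n-1).
= C(10+2-1, 2-1) = C(11, 1)
= 11

11


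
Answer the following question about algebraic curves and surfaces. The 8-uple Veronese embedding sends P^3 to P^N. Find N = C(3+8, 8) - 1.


The Veronese embedding v_d: P^n -> P^N maps each point to all
degree-d monomials in n+1 homogeneous coordinates.
N = C(n+d, d) - 1
N = C(3+8, 8) - 1
N = C(11, 8) - 1
C(11, 8) = 165
N = 165 - 1 = 164

164


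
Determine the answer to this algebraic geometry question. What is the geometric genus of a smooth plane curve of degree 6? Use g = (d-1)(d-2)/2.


Using the genus formula for smooth plane curves:
g = (d-1)(d-2)/2
g = (6-1)(6-2)/2
g = 5*4/2
g = 20/2 = 10

10


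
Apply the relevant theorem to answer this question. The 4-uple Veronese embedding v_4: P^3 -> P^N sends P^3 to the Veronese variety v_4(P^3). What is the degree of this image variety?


The Veronese variety v_4(P^3) has degree d^r.
d^r = 4^3 = 64

64


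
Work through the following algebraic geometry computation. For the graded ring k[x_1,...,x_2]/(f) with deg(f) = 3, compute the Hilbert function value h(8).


For R = k[x_1,...,x_n]/(f) with f homogeneous of degree e:
The Hilbert series is (1 - t^e)/(1 - t)^n.
So h(d) = C(d+n-1, n-1) - C(d-e+n-1, n-1) for d >= e.
With n=2, e=3, d=8:
C(8+2-1, 2-1) = C(9, 1) = 9
C(8-3+2-1, 2-1) = C(6, 1) = 6
h(8) = 9 - 6 = 3

3


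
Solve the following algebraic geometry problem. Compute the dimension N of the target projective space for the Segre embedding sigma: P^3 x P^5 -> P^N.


The Segre embedding maps P^m x P^n into P^N via
all products of coordinates from each factor.
N = (m+1)(n+1) - 1
N = (3+1)(5+1) - 1
N = 4*6 - 1
N = 24 - 1 = 23

23


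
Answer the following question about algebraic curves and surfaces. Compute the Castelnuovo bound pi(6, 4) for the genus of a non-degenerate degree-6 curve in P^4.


Castelnuovo's bound: write d - 1 = m(r-1) + epsilon with 0 <= epsilon < r-1.
d - 1 = 6 - 1 = 5
r - 1 = 4 - 1 = 3
5 = 1*3 + 2, so m = 1, epsilon = 2
pi(d, r) = m(m-1)(r-1)/2 + m*epsilon
= 1*0*3/2 + 1*2
= 0/2 + 2
= 0 + 2 = 2

2


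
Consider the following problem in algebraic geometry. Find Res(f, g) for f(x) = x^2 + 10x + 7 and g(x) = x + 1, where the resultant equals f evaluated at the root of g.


For Res(f, x - c), we evaluate f at x = c.
f(-1) = (-1)^2 + 10*(-1) + 7
= 1 - 10 + 7
= -9 + 7 = -2
Res(f, g) = -2

-2


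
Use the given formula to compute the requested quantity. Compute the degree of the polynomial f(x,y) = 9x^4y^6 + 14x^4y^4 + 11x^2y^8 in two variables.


Examine each term for its total degree (sum of exponents).
  Term '9x^4y^6' has total degree 4+6 = 10.
  Term '14x^4y^4' has total degree 4+4 = 8.
  Term '11x^2y^8' has total degree 2+8 = 10.
The maximum total degree among all terms is 10.

10


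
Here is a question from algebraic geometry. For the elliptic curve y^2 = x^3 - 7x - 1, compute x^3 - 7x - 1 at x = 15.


Compute x^3 - 7x - 1 at x = 15:
x^3 = 15^3 = 3375
(-7)*x = (-7)*15 = -105
Sum: 3375 - 105 - 1 = 3269

3269


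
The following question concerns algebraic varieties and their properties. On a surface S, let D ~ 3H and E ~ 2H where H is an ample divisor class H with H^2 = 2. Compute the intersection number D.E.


Using bilinearity of the intersection pairing on a surface S:
(aH).(bH) = ab * (H.H)
We have H^2 = 2.
D.E = (3H).(2H) = 3*2*2
= 6*2
= 12

12


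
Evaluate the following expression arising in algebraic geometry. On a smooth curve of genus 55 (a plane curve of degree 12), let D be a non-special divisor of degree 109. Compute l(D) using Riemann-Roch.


First, compute the genus of a smooth plane curve of degree 12:
g = (d-1)(d-2)/2 = (12-1)(12-2)/2 = 55
For a non-special divisor D (i.e., h^1(D) = 0), Riemann-Roch gives:
l(D) = deg(D) - g + 1
Since deg(D) = 109 >= 2g - 1 = 109, D is non-special.
l(D) = 109 - 55 + 1 = 55

55


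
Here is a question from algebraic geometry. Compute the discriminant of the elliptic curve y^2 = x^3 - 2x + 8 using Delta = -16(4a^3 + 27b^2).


Compute each component:
4a^3 = 4*(-2)^3 = 4*(-8) = -32
27b^2 = 27*8^2 = 27*64 = 1728
4a^3 + 27b^2 = -32 + 1728 = 1696
Delta = -16*1696 = -27136

-27136


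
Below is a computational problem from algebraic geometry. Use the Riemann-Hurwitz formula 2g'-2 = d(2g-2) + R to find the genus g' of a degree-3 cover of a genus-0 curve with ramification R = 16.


Riemann-Hurwitz formula: 2g' - 2 = d(2g - 2) + R
Given: d = 3, g = 0, R = 16
2g' - 2 = 3*(2*0 - 2) + 16
2g' - 2 = 3*(-2) + 16
2g' - 2 = -6 + 16 = 10
2g' = 12
g' = 6

6


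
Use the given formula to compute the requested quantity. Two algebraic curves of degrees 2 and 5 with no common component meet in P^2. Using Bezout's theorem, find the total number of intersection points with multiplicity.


Bezout's theorem states the intersection count equals the product of degrees.
Intersection count = 2 * 5 = 10

10


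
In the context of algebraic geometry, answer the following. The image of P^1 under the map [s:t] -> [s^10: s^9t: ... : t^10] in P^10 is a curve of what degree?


The rational normal curve in P^10 is the image of P^1 under the 10-uple Veronese.
A general hyperplane in P^10 pulls back to a degree-10 form on P^1, which has 10 zeros,
so the curve meets a general hyperplane in 10 points. Degree = 10.

10


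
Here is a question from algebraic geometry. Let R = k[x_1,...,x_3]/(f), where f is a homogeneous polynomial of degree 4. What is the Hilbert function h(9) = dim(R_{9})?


For R = k[x_1,...,x_n]/(f) with f homogeneous of degree e:
The Hilbert series is (1 - t^e)/(1 - t)^n.
So h(d) = C(d+n-1, n-1) - C(d-e+n-1, n-1) for d >= e.
With n=3, e=4, d=9:
C(9+3-1, 3-1) = C(11, 2) = 55
C(9-4+3-1, 3-1) = C(7, 2) = 21
h(9) = 55 - 21 = 34

34


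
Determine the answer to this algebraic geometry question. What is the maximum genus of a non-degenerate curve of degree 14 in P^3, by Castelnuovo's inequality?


Castelnuovo's bound: write d - 1 = m(r-1) + epsilon with 0 <= epsilon < r-1.
d - 1 = 14 - 1 = 13
r - 1 = 3 - 1 = 2
13 = 6*2 + 1, so m = 6, epsilon = 1
pi(d, r) = m(m-1)(r-1)/2 + m*epsilon
= 6*5*2/2 + 6*1
= 60/2 + 6
= 30 + 6 = 36

36


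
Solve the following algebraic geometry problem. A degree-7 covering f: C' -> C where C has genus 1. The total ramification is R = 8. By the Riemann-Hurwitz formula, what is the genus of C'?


Riemann-Hurwitz formula: 2g' - 2 = d(2g - 2) + R
Given: d = 7, g = 1, R = 8
2g' - 2 = 7*(2*1 - 2) + 8
2g' - 2 = 7*0 + 8
2g' - 2 = 0 + 8 = 8
2g' = 10
g' = 5

5


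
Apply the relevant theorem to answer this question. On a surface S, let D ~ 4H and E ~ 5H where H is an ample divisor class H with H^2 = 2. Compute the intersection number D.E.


Using bilinearity of the intersection pairing on a surface S:
(aH).(bH) = ab * (H.H)
We have H^2 = 2.
D.E = (4H).(5H) = 4*5*2
= 20*2
= 40

40


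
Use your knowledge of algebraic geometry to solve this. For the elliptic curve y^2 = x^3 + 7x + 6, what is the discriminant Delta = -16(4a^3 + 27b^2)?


Compute each component:
4a^3 = 4*7^3 = 4*343 = 1372
27b^2 = 27*6^2 = 27*36 = 972
4a^3 + 27b^2 = 1372 + 972 = 2344
Delta = -16*2344 = -37504

-37504


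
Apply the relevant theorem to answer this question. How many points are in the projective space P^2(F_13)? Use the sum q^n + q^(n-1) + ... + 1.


P^2(F_13) has (q^(n+1) - 1)/(q - 1) points.
= 13^2 + 13^1 + 13^0
= 169 + 13 + 1
= 183

183


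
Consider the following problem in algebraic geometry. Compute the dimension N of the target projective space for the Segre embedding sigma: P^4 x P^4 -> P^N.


The Segre embedding maps P^m x P^n into P^N via
all products of coordinates from each factor.
N = (m+1)(n+1) - 1
N = (4+1)(4+1) - 1
N = 5*5 - 1
N = 25 - 1 = 24

24


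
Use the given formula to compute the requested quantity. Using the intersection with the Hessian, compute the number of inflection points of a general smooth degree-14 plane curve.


For a general smooth plane curve C of degree d, the inflection points are
the intersection of C with its Hessian curve, which has degree 3(d-2).
By Bezout, the total intersection number is d * 3(d-2) = 14 * 36 = 504.
For a general curve every flex is ordinary, so each contributes
multiplicity 1 to C·Hess(C), and the number of distinct inflection
points is 3d(d-2).
Inflection points = 3*14*(14-2) = 3*14*12 = 504

504


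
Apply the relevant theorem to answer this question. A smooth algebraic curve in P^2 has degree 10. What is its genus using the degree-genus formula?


Using the genus formula for smooth plane curves:
g = (d-1)(d-2)/2
g = (10-1)(10-2)/2
g = 9*8/2
g = 72/2 = 36

36


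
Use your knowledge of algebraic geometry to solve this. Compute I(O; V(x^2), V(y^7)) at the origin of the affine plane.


The intersection multiplicity of V(x^a) and V(y^b) at the origin is:
I(O; V(x^2), V(y^7)) = dim_k(k[x,y]/(x^2, y^7))
A basis for k[x,y]/(x^2, y^7) is the set of monomials x^i * y^j
where 0 <= i < 2 and 0 <= j < 7.
The number of such monomials is 2 * 7 = 14

14


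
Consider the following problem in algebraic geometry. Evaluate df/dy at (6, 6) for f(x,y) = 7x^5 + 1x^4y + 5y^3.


df/dy = 1*x^4 + 3*5*y^2
At (6,6): 1*6^4 + 3*5*6^2
= 1296 + 540
= 1836

1836


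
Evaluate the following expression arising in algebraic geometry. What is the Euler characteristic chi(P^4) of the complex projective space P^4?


The complex projective space P^4 has one cell in each even real dimension 0, 2, ..., 8.
The cohomology groups are H^{2k}(P^4) = Z for k = 0,...,4, and 0 otherwise.
Euler characteristic = sum of Betti numbers = 1 per even-dimensional cohomology group.
chi(P^4) = 4 + 1 = 5

5


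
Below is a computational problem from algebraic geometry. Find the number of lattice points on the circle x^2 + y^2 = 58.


Systematically check integer values of x where x^2 <= 58.
For each valid x, check if 58 - x^2 is a perfect square.
x=3: 58 - 9 = 49, sqrt = 7 (valid)
x=7: 58 - 49 = 9, sqrt = 3 (valid)
Total integer solutions found: 8

8


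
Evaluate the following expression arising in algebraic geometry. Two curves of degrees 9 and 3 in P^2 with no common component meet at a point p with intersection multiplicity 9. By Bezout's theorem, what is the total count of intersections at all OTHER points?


By Bezout's theorem, the total intersection number is d1 * d2.
Total = 9 * 3 = 27
Intersection multiplicity at p = 9
Remaining intersections = 27 - 9 = 18

18


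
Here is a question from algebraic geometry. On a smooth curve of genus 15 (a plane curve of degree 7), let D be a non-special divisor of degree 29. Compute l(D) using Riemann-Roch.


First, compute the genus of a smooth plane curve of degree 7:
g = (d-1)(d-2)/2 = (7-1)(7-2)/2 = 15
For a non-special divisor D (i.e., h^1(D) = 0), Riemann-Roch gives:
l(D) = deg(D) - g + 1
Since deg(D) = 29 >= 2g - 1 = 29, D is non-special.
l(D) = 29 - 15 + 1 = 15

15


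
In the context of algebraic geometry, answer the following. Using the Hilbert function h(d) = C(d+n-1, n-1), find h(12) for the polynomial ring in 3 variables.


The Hilbert function for the polynomial ring in 3 variables is:
h(d) = C(d+n-1, n-1)
h(12) = C(12+3-1, 3-1) = C(14, 2)
= 14! / (2! * 12!)
= 91

91


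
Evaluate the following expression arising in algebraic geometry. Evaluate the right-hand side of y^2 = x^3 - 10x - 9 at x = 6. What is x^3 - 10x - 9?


Compute x^3 - 10x - 9 at x = 6:
x^3 = 6^3 = 216
(-10)*x = (-10)*6 = -60
Sum: 216 - 60 - 9 = 147

147


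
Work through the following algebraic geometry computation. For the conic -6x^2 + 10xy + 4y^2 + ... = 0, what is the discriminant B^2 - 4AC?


The discriminant of a conic Ax^2 + Bxy + Cy^2 + ... = 0 is B^2 - 4AC.
B^2 = 10^2 = 100
4AC = 4*(-6)*4 = -96
Discriminant = 100 + 96 = 196

196


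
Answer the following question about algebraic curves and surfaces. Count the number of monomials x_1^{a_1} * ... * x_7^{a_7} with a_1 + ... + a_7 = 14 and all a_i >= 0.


The number of degree-14 monomials in 7 variables is C(d+n-1, n-1).
= C(14+7-1, 7-1) = C(20, 6)
= 38760

38760


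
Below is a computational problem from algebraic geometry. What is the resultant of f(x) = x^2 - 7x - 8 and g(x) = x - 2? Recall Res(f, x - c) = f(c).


For Res(f, x - c), we evaluate f at x = c.
f(2) = 2^2 - 7*2 - 8
= 4 - 14 - 8
= -10 - 8 = -18
Res(f, g) = -18

-18


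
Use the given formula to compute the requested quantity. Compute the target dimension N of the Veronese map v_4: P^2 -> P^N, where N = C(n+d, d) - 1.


The Veronese embedding v_d: P^n -> P^N maps each point to all
degree-d monomials in n+1 homogeneous coordinates.
N = C(n+d, d) - 1
N = C(2+4, 4) - 1
N = C(6, 4) - 1
C(6, 4) = 15
N = 15 - 1 = 14

14


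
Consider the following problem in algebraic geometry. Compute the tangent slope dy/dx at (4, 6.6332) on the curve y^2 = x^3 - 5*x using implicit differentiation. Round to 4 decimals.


Using implicit differentiation of y^2 = x^3 - 5*x:
2y * dy/dx = 3x^2 - 5
dy/dx = (3x^2 - 5)/(2y)
Numerator: 3*4^2 - 5 = 43
Denominator: 2*6.6332 = 13.2664
dy/dx = 43/13.2664 = 3.2413

3.2413


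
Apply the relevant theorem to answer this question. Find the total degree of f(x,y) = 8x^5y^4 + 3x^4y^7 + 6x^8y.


Examine each term for its total degree (sum of exponents).
  Term '8x^5y^4' has total degree 5+4 = 9.
  Term '3x^4y^7' has total degree 4+7 = 11.
  Term '6x^8y' has total degree 8+1 = 9.
The maximum total degree among all terms is 11.

11


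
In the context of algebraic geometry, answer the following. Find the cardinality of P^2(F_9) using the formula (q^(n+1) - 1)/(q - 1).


P^2(F_9) has (q^(n+1) - 1)/(q - 1) points.
= 9^2 + 9^1 + 9^0
= 81 + 9 + 1
= 91

91


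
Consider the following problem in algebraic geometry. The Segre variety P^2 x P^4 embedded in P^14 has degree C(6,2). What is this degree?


The degree of the Segre variety P^2 x P^4 is C(m+n, m).
= C(6, 2)
= 15

15


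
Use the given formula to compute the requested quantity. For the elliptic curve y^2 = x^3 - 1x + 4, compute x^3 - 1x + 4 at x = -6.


Compute x^3 - 1x + 4 at x = -6:
x^3 = (-6)^3 = -216
(-1)*x = (-1)*(-6) = 6
Sum: -216 + 6 + 4 = -206

-206


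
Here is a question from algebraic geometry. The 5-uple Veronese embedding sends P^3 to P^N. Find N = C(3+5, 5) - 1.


The Veronese embedding v_d: P^n -> P^N maps each point to all
degree-d monomials in n+1 homogeneous coordinates.
N = C(n+d, d) - 1
N = C(3+5, 5) - 1
N = C(8, 5) - 1
C(8, 5) = 56
N = 56 - 1 = 55

55


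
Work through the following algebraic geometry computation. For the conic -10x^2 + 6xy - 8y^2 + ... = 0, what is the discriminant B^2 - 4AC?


The discriminant of a conic Ax^2 + Bxy + Cy^2 + ... = 0 is B^2 - 4AC.
B^2 = 6^2 = 36
4AC = 4*(-10)*(-8) = 320
Discriminant = 36 - 320 = -284

-284


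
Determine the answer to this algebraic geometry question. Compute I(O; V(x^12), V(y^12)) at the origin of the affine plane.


The intersection multiplicity of V(x^a) and V(y^b) at the origin is:
I(O; V(x^12), V(y^12)) = dim_k(k[x,y]/(x^12, y^12))
A basis for k[x,y]/(x^12, y^12) is the set of monomials x^i * y^j
where 0 <= i < 12 and 0 <= j < 12.
The number of such monomials is 12 * 12 = 144

144


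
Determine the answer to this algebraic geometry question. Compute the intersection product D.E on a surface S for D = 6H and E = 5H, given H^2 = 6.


Using bilinearity of the intersection pairing on a surface S:
(aH).(bH) = ab * (H.H)
We have H^2 = 6.
D.E = (6H).(5H) = 6*5*6
= 30*6
= 180

180


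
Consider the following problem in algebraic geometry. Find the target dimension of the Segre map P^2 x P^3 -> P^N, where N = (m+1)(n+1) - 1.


The Segre embedding maps P^m x P^n into P^N via
all products of coordinates from each factor.
N = (m+1)(n+1) - 1
N = (2+1)(3+1) - 1
N = 3*4 - 1
N = 12 - 1 = 11

11


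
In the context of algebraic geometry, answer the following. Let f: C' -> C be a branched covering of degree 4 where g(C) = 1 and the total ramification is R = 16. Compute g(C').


Riemann-Hurwitz formula: 2g' - 2 = d(2g - 2) + R
Given: d = 4, g = 1, R = 16
2g' - 2 = 4*(2*1 - 2) + 16
2g' - 2 = 4*0 + 16
2g' - 2 = 0 + 16 = 16
2g' = 18
g' = 9

9


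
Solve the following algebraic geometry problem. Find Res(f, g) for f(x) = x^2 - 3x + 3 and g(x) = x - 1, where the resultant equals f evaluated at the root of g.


For Res(f, x - c), we evaluate f at x = c.
f(1) = 1^2 - 3*1 + 3
= 1 - 3 + 3
= -2 + 3 = 1
Res(f, g) = 1

1


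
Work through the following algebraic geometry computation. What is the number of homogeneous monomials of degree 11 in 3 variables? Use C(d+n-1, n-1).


The number of degree-11 monomials in 3 variables is C(d+n-1, n-1).
= C(11+3-1, 3-1) = C(13, 2)
= 78

78


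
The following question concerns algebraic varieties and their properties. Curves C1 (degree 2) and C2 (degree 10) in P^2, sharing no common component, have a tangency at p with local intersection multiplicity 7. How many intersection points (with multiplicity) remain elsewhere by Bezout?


By Bezout's theorem, the total intersection number is d1 * d2.
Total = 2 * 10 = 20
Intersection multiplicity at p = 7
Remaining intersections = 20 - 7 = 13

13


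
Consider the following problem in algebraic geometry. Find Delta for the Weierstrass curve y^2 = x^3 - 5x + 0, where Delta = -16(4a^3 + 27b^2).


Compute each component:
4a^3 = 4*(-5)^3 = 4*(-125) = -500
27b^2 = 27*0^2 = 27*0 = 0
4a^3 + 27b^2 = -500 + 0 = -500
Delta = -16*(-500) = 8000

8000


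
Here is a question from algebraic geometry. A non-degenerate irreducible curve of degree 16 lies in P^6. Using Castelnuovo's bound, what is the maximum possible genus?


Castelnuovo's bound: write d - 1 = m(r-1) + epsilon with 0 <= epsilon < r-1.
d - 1 = 16 - 1 = 15
r - 1 = 6 - 1 = 5
15 = 3*5 + 0, so m = 3, epsilon = 0
pi(d, r) = m(m-1)(r-1)/2 + m*epsilon
= 3*2*5/2 + 3*0
= 30/2 + 0
= 15 + 0 = 15

15


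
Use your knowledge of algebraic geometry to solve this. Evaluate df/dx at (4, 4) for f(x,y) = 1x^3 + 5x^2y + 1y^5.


df/dx = 3*1*x^2 + 2*5*x^1*y
At (4,4): 3*1*4^2 + 2*5*4^1*4
= 48 + 160
= 208

208


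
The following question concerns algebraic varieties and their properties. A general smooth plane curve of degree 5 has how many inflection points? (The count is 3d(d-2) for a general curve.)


For a general smooth plane curve C of degree d, the inflection points are
the intersection of C with its Hessian curve, which has degree 3(d-2).
By Bezout, the total intersection number is d * 3(d-2) = 5 * 9 = 45.
For a general curve every flex is ordinary, so each contributes
multiplicity 1 to C·Hess(C), and the number of distinct inflection
points is 3d(d-2).
Inflection points = 3*5*(5-2) = 3*5*3 = 45

45


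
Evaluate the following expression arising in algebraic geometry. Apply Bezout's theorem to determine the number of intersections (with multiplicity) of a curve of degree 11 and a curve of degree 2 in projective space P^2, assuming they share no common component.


Bezout's theorem states the intersection count equals the product of degrees.
Intersection count = 11 * 2 = 22

22


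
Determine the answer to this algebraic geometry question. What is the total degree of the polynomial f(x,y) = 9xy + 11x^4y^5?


Examine each term for its total degree (sum of exponents).
  Term '9xy' has total degree 1+1 = 2.
  Term '11x^4y^5' has total degree 4+5 = 9.
The maximum total degree among all terms is 9.

9


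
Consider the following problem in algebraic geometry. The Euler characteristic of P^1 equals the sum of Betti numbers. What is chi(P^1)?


The complex projective space P^1 has one cell in each even real dimension 0, 2, ..., 2.
The cohomology groups are H^{2k}(P^1) = Z for k = 0,...,1, and 0 otherwise.
Euler characteristic = sum of Betti numbers = 1 per even-dimensional cohomology group.
chi(P^1) = 1 + 1 = 2

2


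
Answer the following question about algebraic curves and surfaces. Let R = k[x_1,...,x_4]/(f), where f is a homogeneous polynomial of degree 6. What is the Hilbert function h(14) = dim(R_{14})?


For R = k[x_1,...,x_n]/(f) with f homogeneous of degree e:
The Hilbert series is (1 - t^e)/(1 - t)^n.
So h(d) = C(d+n-1, n-1) - C(d-e+n-1, n-1) for d >= e.
With n=4, e=6, d=14:
C(14+4-1, 4-1) = C(17, 3) = 680
C(14-6+4-1, 4-1) = C(11, 3) = 165
h(14) = 680 - 165 = 515

515


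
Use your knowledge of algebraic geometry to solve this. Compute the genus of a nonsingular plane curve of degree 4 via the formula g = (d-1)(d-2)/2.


Using the genus formula for smooth plane curves:
g = (d-1)(d-2)/2
g = (4-1)(4-2)/2
g = 3*2/2
g = 6/2 = 3

3


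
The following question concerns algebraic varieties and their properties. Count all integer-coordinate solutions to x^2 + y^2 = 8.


Systematically check integer values of x where x^2 <= 8.
For each valid x, check if 8 - x^2 is a perfect square.
x=2: 8 - 4 = 4, sqrt = 2 (valid)
Total integer solutions found: 4

4


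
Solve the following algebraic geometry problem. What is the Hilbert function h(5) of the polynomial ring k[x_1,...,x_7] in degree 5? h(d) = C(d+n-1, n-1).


The Hilbert function for the polynomial ring in 7 variables is:
h(d) = C(d+n-1, n-1)
h(5) = C(5+7-1, 7-1) = C(11, 6)
= 11! / (6! * 5!)
= 462

462


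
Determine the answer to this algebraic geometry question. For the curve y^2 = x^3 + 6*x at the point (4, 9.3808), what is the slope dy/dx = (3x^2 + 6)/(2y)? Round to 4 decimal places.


Using implicit differentiation of y^2 = x^3 + 6*x:
2y * dy/dx = 3x^2 + 6
dy/dx = (3x^2 + 6)/(2y)
Numerator: 3*4^2 + 6 = 54
Denominator: 2*9.3808 = 18.7616
dy/dx = 54/18.7616 = 2.8782

2.8782


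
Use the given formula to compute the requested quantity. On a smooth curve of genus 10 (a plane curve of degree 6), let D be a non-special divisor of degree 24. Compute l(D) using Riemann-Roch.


First, compute the genus of a smooth plane curve of degree 6:
g = (d-1)(d-2)/2 = (6-1)(6-2)/2 = 10
For a non-special divisor D (i.e., h^1(D) = 0), Riemann-Roch gives:
l(D) = deg(D) - g + 1
Since deg(D) = 24 >= 2g - 1 = 19, D is non-special.
l(D) = 24 - 10 + 1 = 15

15


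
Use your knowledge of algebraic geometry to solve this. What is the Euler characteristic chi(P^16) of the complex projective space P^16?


The complex projective space P^16 has one cell in each even real dimension 0, 2, ..., 32.
The cohomology groups are H^{2k}(P^16) = Z for k = 0,...,16, and 0 otherwise.
Euler characteristic = sum of Betti numbers = 1 per even-dimensional cohomology group.
chi(P^16) = 16 + 1 = 17

17
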